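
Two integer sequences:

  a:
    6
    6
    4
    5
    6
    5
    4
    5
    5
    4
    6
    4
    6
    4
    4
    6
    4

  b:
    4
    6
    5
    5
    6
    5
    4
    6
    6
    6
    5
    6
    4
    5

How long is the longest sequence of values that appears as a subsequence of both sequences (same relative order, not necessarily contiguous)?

10

Taking 4 at a[3]=b[1], then 6 at a[5]=b[2], then 5 at a[6]=b[3], then 5 at a[8]=b[4], then 5 at a[9]=b[6], then 4 at a[10]=b[7], then 6 at a[11]=b[9], then 6 at a[13]=b[10], then 6 at a[16]=b[12], then 4 at a[17]=b[13] gives a common subsequence of length 10. Since dp[17][14] = 10, nothing longer is possible.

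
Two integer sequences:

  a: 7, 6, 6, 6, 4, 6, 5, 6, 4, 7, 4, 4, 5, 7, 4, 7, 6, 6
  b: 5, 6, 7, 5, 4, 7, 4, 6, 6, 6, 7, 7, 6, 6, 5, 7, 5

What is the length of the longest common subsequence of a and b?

9

One common subsequence of length 9: 7 [1,3], 5 [7,4], 4 [9,5], 7 [10,6], 4 [11,7], 7 [14,11], 7 [16,12], 6 [17,13], 6 [18,14]. The LCS DP gives dp[18][17] = 9, so this is optimal.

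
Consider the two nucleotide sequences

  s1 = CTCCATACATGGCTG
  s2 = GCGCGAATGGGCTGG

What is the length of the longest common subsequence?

One common subsequence of length 10: C [1,2]; then C [3,4]; then A [7,6]; then A [9,7]; then T [10,8]; then G [11,10]; then G [12,11]; then C [13,12]; then T [14,13]; then G [15,15]. Since dp[15][15] = 10, nothing longer is possible.

10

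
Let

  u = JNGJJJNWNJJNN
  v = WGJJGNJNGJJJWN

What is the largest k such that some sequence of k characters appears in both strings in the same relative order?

8

Match J (u #1, v #7), then N (u #2, v #8), then G (u #3, v #9), then J (u #4, v #10), then J (u #5, v #11), then J (u #6, v #12), then W (u #8, v #13), then N (u #13, v #14) — 8 characters in the same relative order in both, and the DP table's final entry dp[13][14] is also 8, so no common subsequence is longer.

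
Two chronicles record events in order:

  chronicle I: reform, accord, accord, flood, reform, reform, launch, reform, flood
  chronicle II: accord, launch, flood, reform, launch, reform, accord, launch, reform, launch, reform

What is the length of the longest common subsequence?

6

Pick accord at chronicle I[2]=chronicle II[1], then flood at chronicle I[4]=chronicle II[3], then reform at chronicle I[5]=chronicle II[6], then reform at chronicle I[6]=chronicle II[9], then launch at chronicle I[7]=chronicle II[10], then reform at chronicle I[8]=chronicle II[11]; all 6 events appear in both, in order. Since dp[9][11] = 6, nothing longer is possible.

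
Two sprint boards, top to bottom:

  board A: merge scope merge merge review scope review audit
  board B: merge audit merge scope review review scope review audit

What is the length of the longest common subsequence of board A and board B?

6

Taking merge [1,3], scope [2,4], review [5,6], scope [6,7], review [7,8], audit [8,9] gives a common subsequence of length 6, and the DP table's final entry dp[8][9] is also 6, so no common subsequence is longer.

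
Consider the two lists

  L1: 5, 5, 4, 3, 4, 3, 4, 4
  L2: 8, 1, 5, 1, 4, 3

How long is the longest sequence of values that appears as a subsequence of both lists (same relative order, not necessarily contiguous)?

3

One common subsequence of length 3: 5 (L1 #1, L2 #3); then 4 (L1 #5, L2 #5); then 3 (L1 #6, L2 #6). The LCS DP gives dp[8][6] = 3, so this is optimal.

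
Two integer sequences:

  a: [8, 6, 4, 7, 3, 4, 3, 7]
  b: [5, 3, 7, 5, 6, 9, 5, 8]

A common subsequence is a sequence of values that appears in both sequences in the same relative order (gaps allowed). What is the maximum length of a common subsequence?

Match 3 at a[7]=b[2]; then 7 at a[8]=b[3] — 2 values in the same relative order in both, and the DP table's final entry dp[8][8] is also 2, so no common subsequence is longer.

2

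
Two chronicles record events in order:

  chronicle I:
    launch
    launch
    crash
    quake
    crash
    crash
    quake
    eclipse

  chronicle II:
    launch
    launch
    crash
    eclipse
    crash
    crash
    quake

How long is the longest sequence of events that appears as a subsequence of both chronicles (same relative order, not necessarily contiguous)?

One common subsequence of length 6: launch (chronicle I #1, chronicle II #1), launch (chronicle I #2, chronicle II #2), crash (chronicle I #3, chronicle II #3), crash (chronicle I #5, chronicle II #5), crash (chronicle I #6, chronicle II #6), quake (chronicle I #7, chronicle II #7). dp[8][7] = 6 confirms this is the maximum.

6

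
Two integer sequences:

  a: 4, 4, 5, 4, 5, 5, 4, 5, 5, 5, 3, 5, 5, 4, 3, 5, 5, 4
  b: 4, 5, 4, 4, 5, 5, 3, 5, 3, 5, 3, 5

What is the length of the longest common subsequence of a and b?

11

Match 4 at a[2]=b[1], 5 at a[3]=b[2], 4 at a[4]=b[3], 4 at a[7]=b[4], 5 at a[8]=b[5], 5 at a[9]=b[6], 5 at a[10]=b[8], 3 at a[11]=b[9], 5 at a[13]=b[10], 3 at a[15]=b[11], 5 at a[17]=b[12] — 11 values in the same relative order in both, and the DP table's final entry dp[18][12] is also 11, so no common subsequence is longer.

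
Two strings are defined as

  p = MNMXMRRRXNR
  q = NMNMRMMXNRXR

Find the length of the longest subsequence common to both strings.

Let dp[i][j] be the LCS length of the first i characters of p and the first j characters of q. dp[i][j] = dp[i-1][j-1]+1 when the i-th and j-th characters match, else max(dp[i-1][j], dp[i][j-1]).
    ·  N  M  N  M  R  M  M  X  N  R  X  R
 ·  0  0  0  0  0  0  0  0  0  0  0  0  0
 M  0  0  1  1  1  1  1  1  1  1  1  1  1
 N  0  1  1  2  2  2  2  2  2  2  2  2  2
 M  0  1  2  2  3  3  3  3  3  3  3  3  3
 X  0  1  2  2  3  3  3  3  4  4  4  4  4
 M  0  1  2  2  3  3  4  4  4  4  4  4  4
 R  0  1  2  2  3  4  4  4  4  4  5  5  5
 R  0  1  2  2  3  4  4  4  4  4  5  5  6
 R  0  1  2  2  3  4  4  4  4  4  5  5  6
 X  0  1  2  2  3  4  4  4  5  5  5  6  6
 N  0  1  2  3  3  4  4  4  5  6  6  6  6
 R  0  1  2  3  3  4  4  4  5  6  7  7  7
dp[11][12] = 7. One LCS (by backtracking along matches): MNMXRXR.

7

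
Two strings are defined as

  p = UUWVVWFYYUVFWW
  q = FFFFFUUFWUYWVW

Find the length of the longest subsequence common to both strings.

6

One common subsequence of length 6: U at p[1]=q[6], then U at p[2]=q[7], then W at p[3]=q[9], then W at p[6]=q[12], then V at p[11]=q[13], then W at p[14]=q[14]. dp[14][14] = 6 confirms this is the maximum.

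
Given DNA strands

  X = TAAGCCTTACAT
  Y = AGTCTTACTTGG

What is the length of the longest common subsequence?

8

Let dp[i][j] be the LCS length of the first i bases of X and the first j bases of Y. dp[i][j] = dp[i-1][j-1]+1 when the i-th and j-th bases match, else max(dp[i-1][j], dp[i][j-1]).
    ·  A  G  T  C  T  T  A  C  T  T  G  G
 ·  0  0  0  0  0  0  0  0  0  0  0  0  0
 T  0  0  0  1  1  1  1  1  1  1  1  1  1
 A  0  1  1  1  1  1  1  2  2  2  2  2  2
 A  0  1  1  1  1  1  1  2  2  2  2  2  2
 G  0  1  2  2  2  2  2  2  2  2  2  3  3
 C  0  1  2  2  3  3  3  3  3  3  3  3  3
 C  0  1  2  2  3  3  3  3  4  4  4  4  4
 T  0  1  2  3  3  4  4  4  4  5  5  5  5
 T  0  1  2  3  3  4  5  5  5  5  6  6  6
 A  0  1  2  3  3  4  5  6  6  6  6  6  6
 C  0  1  2  3  4  4  5  6  7  7  7  7  7
 A  0  1  2  3  4  4  5  6  7  7  7  7  7
 T  0  1  2  3  4  5  5  6  7  8  8  8  8
dp[12][12] = 8. One LCS (by backtracking along matches): AGCTTACT.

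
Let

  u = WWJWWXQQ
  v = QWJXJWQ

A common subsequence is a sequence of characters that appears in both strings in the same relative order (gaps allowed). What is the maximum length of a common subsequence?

Pick W [1,2], J [3,5], W [5,6], Q [8,7]; all 4 characters appear in both, in order. The LCS DP gives dp[8][7] = 4, so this is optimal.

4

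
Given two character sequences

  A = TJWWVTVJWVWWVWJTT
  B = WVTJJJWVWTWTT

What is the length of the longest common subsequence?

10

Pick W [4,1], then V [5,2], then T [6,3], then J [8,6], then W [9,7], then V [10,8], then W [11,9], then W [14,11], then T [16,12], then T [17,13]; all 10 characters appear in both, in order. The LCS DP gives dp[17][13] = 10, so this is optimal.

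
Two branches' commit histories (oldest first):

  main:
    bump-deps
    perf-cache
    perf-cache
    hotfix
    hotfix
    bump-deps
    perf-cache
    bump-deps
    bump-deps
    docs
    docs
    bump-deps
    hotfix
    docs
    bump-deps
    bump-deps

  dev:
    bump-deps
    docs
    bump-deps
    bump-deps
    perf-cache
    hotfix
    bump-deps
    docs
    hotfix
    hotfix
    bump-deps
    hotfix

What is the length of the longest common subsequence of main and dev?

One common subsequence of length 7: bump-deps [1,4]; then perf-cache [3,5]; then hotfix [5,6]; then bump-deps [9,7]; then docs [10,8]; then bump-deps [12,11]; then hotfix [13,12]. dp[16][12] = 7 confirms this is the maximum.

7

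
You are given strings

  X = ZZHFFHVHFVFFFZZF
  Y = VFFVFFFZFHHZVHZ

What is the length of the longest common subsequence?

9

Pick F [4,2], then F [5,3], then V [7,4], then F [9,5], then F [11,6], then F [12,7], then F [13,9], then Z [14,12], then Z [15,15]; all 9 characters appear in both, in order. Since dp[16][15] = 9, nothing longer is possible.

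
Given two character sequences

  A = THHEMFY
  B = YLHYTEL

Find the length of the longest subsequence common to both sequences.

2

Pick T [1,5], E [4,6]; all 2 characters appear in both, in order, and the DP table's final entry dp[7][7] is also 2, so no common subsequence is longer.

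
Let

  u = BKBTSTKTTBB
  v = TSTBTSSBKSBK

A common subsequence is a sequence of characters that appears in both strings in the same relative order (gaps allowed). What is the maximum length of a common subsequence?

Let dp[i][j] be the LCS length of the first i characters of u and the first j characters of v. dp[i][j] = dp[i-1][j-1]+1 when the i-th and j-th characters match, else max(dp[i-1][j], dp[i][j-1]).
    ·  T  S  T  B  T  S  S  B  K  S  B  K
 ·  0  0  0  0  0  0  0  0  0  0  0  0  0
 B  0  0  0  0  1  1  1  1  1  1  1  1  1
 K  0  0  0  0  1  1  1  1  1  2  2  2  2
 B  0  0  0  0  1  1  1  1  2  2  2  3  3
 T  0  1  1  1  1  2  2  2  2  2  2  3  3
 S  0  1  2  2  2  2  3  3  3  3  3  3  3
 T  0  1  2  3  3  3  3  3  3  3  3  3  3
 K  0  1  2  3  3  3  3  3  3  4  4  4  4
 T  0  1  2  3  3  4  4  4  4  4  4  4  4
 T  0  1  2  3  3  4  4  4  4  4  4  4  4
 B  0  1  2  3  4  4  4  4  5  5  5  5  5
 B  0  1  2  3  4  4  4  4  5  5  5  6  6
dp[11][12] = 6. One LCS (by backtracking along matches): TSTTBB.

6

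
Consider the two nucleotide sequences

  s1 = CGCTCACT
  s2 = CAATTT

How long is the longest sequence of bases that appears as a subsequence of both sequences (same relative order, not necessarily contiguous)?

3

Let dp[i][j] be the LCS length of the first i bases of s1 and the first j bases of s2. dp[i][j] = dp[i-1][j-1]+1 when the i-th and j-th bases match, else max(dp[i-1][j], dp[i][j-1]).
    ·  C  A  A  T  T  T
 ·  0  0  0  0  0  0  0
 C  0  1  1  1  1  1  1
 G  0  1  1  1  1  1  1
 C  0  1  1  1  1  1  1
 T  0  1  1  1  2  2  2
 C  0  1  1  1  2  2  2
 A  0  1  2  2  2  2  2
 C  0  1  2  2  2  2  2
 T  0  1  2  2  3  3  3
dp[8][6] = 3. One LCS (by backtracking along matches): CTT.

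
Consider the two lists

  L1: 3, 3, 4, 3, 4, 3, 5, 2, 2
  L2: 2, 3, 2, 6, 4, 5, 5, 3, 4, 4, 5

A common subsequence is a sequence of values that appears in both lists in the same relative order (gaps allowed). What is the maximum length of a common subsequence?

Let dp[i][j] be the LCS length of the first i values of L1 and the first j values of L2. dp[i][j] = dp[i-1][j-1]+1 when the i-th and j-th values match, else max(dp[i-1][j], dp[i][j-1]).
    ·  2  3  2  6  4  5  5  3  4  4  5
 ·  0  0  0  0  0  0  0  0  0  0  0  0
 3  0  0  1  1  1  1  1  1  1  1  1  1
 3  0  0  1  1  1  1  1  1  2  2  2  2
 4  0  0  1  1  1  2  2  2  2  3  3  3
 3  0  0  1  1  1  2  2  2  3  3  3  3
 4  0  0  1  1  1  2  2  2  3  4  4  4
 3  0  0  1  1  1  2  2  2  3  4  4  4
 5  0  0  1  1  1  2  3  3  3  4  4  5
 2  0  1  1  2  2  2  3  3  3  4  4  5
 2  0  1  1  2  2  2  3  3  3  4  4  5
dp[9][11] = 5. One LCS (by backtracking along matches): 3, 3, 4, 4, 5.

5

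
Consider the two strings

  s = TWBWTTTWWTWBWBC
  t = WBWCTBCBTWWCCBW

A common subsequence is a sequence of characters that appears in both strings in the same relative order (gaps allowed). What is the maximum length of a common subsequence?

9

Pick W [2,1], B [3,2], W [4,3], T [5,5], T [7,9], W [8,10], W [9,11], B [12,14], W [13,15]; all 9 characters appear in both, in order, and the DP table's final entry dp[15][15] is also 9, so no common subsequence is longer.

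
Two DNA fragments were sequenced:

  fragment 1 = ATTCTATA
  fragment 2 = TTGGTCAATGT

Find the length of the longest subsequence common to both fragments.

5

Pick T at fragment 1[2]=fragment 2[2], T at fragment 1[3]=fragment 2[5], C at fragment 1[4]=fragment 2[6], T at fragment 1[5]=fragment 2[9], T at fragment 1[7]=fragment 2[11]; all 5 bases appear in both, in order. The LCS DP gives dp[8][11] = 5, so this is optimal.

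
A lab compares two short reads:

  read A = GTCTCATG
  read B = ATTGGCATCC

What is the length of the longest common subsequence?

5

Let dp[i][j] be the LCS length of the first i bases of read A and the first j bases of read B. dp[i][j] = dp[i-1][j-1]+1 when the i-th and j-th bases match, else max(dp[i-1][j], dp[i][j-1]).
    ·  A  T  T  G  G  C  A  T  C  C
 ·  0  0  0  0  0  0  0  0  0  0  0
 G  0  0  0  0  1  1  1  1  1  1  1
 T  0  0  1  1  1  1  1  1  2  2  2
 C  0  0  1  1  1  1  2  2  2  3  3
 T  0  0  1  2  2  2  2  2  3  3  3
 C  0  0  1  2  2  2  3  3  3  4  4
 A  0  1  1  2  2  2  3  4  4  4  4
 T  0  1  2  2  2  2  3  4  5  5  5
 G  0  1  2  2  3  3  3  4  5  5  5
dp[8][10] = 5. One LCS (by backtracking along matches): TTCAT.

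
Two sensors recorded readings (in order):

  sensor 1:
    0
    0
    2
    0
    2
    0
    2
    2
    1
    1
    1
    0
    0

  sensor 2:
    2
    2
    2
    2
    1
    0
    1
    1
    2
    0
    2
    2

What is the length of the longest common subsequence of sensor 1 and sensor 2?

8

Pick 2 [3,1]; then 2 [5,2]; then 2 [7,3]; then 2 [8,4]; then 1 [9,5]; then 1 [10,7]; then 1 [11,8]; then 0 [12,10]; all 8 values appear in both, in order. dp[13][12] = 8 confirms this is the maximum.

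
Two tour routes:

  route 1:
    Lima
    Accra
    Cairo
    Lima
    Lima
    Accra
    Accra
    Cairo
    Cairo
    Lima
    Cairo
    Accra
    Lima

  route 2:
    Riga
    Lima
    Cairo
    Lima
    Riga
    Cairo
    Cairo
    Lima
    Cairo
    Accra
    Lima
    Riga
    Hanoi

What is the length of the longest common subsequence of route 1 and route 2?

9

Match Lima [1,2], Cairo [3,3], Lima [4,4], Cairo [8,6], Cairo [9,7], Lima [10,8], Cairo [11,9], Accra [12,10], Lima [13,11] — 9 stops in the same relative order in both. dp[13][13] = 9 confirms this is the maximum.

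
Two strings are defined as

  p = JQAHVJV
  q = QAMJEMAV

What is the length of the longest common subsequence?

Pick Q [2,1], A [3,2], J [6,4], V [7,8]; all 4 characters appear in both, in order. dp[7][8] = 4 confirms this is the maximum.

4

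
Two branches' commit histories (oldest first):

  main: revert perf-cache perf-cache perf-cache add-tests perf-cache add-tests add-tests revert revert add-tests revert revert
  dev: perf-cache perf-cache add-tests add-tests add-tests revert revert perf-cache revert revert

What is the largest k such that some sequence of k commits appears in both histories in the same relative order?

9

One common subsequence of length 9: perf-cache (main #3, dev #1) → perf-cache (main #4, dev #2) → add-tests (main #5, dev #3) → add-tests (main #7, dev #4) → add-tests (main #8, dev #5) → revert (main #9, dev #6) → revert (main #10, dev #7) → revert (main #12, dev #9) → revert (main #13, dev #10), and the DP table's final entry dp[13][10] is also 9, so no common subsequence is longer.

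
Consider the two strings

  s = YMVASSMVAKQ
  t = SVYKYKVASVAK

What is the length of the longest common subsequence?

7

One common subsequence of length 7: Y [1,5], then V [3,7], then A [4,8], then S [6,9], then V [8,10], then A [9,11], then K [10,12]. Since dp[11][12] = 7, nothing longer is possible.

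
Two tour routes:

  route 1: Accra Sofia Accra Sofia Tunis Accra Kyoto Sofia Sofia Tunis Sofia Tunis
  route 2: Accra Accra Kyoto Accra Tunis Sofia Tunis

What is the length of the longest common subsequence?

6

Match Accra at route 1[1]=route 2[1]; then Accra at route 1[3]=route 2[2]; then Accra at route 1[6]=route 2[4]; then Tunis at route 1[10]=route 2[5]; then Sofia at route 1[11]=route 2[6]; then Tunis at route 1[12]=route 2[7] — 6 stops in the same relative order in both. Since dp[12][7] = 6, nothing longer is possible.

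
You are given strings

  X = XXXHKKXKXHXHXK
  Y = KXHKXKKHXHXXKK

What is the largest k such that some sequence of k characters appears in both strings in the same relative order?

Match X at X[3]=Y[2]; then H at X[4]=Y[3]; then K at X[5]=Y[4]; then K at X[6]=Y[6]; then K at X[8]=Y[7]; then X at X[9]=Y[9]; then H at X[10]=Y[10]; then X at X[11]=Y[11]; then X at X[13]=Y[12]; then K at X[14]=Y[14] — 10 characters in the same relative order in both. dp[14][14] = 10 confirms this is the maximum.

10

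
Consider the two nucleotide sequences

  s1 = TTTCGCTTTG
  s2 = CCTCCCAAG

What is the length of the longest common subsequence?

4

Let dp[i][j] be the LCS length of the first i bases of s1 and the first j bases of s2. dp[i][j] = dp[i-1][j-1]+1 when the i-th and j-th bases match, else max(dp[i-1][j], dp[i][j-1]).
    ·  C  C  T  C  C  C  A  A  G
 ·  0  0  0  0  0  0  0  0  0  0
 T  0  0  0  1  1  1  1  1  1  1
 T  0  0  0  1  1  1  1  1  1  1
 T  0  0  0  1  1  1  1  1  1  1
 C  0  1  1  1  2  2  2  2  2  2
 G  0  1  1  1  2  2  2  2  2  3
 C  0  1  2  2  2  3  3  3  3  3
 T  0  1  2  3  3  3  3  3  3  3
 T  0  1  2  3  3  3  3  3  3  3
 T  0  1  2  3  3  3  3  3  3  3
 G  0  1  2  3  3  3  3  3  3  4
dp[10][9] = 4. One LCS (by backtracking along matches): TCCG.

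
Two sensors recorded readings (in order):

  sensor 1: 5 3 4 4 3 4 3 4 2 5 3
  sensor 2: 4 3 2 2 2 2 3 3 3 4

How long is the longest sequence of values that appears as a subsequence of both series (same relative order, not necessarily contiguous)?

4

Pick 3 (sensor 1 #2, sensor 2 #7); then 3 (sensor 1 #5, sensor 2 #8); then 3 (sensor 1 #7, sensor 2 #9); then 4 (sensor 1 #8, sensor 2 #10); all 4 values appear in both, in order. The LCS DP gives dp[11][10] = 4, so this is optimal.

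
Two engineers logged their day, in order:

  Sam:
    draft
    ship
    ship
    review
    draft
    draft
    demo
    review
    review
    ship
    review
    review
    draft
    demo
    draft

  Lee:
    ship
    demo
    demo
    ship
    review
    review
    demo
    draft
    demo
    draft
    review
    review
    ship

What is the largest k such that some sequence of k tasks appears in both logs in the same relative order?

8

Match ship (Sam #2, Lee #1) → ship (Sam #3, Lee #4) → review (Sam #4, Lee #6) → draft (Sam #5, Lee #8) → draft (Sam #6, Lee #10) → review (Sam #8, Lee #11) → review (Sam #9, Lee #12) → ship (Sam #10, Lee #13) — 8 tasks in the same relative order in both. The LCS DP gives dp[15][13] = 8, so this is optimal.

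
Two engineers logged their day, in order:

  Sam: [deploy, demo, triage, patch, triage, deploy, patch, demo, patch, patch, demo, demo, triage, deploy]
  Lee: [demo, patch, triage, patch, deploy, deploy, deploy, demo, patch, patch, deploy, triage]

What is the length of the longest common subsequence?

Taking demo at Sam[2]=Lee[1]; then triage at Sam[3]=Lee[3]; then patch at Sam[4]=Lee[4]; then deploy at Sam[6]=Lee[7]; then demo at Sam[8]=Lee[8]; then patch at Sam[9]=Lee[9]; then patch at Sam[10]=Lee[10]; then triage at Sam[13]=Lee[12] gives a common subsequence of length 8, and the DP table's final entry dp[14][12] is also 8, so no common subsequence is longer.

8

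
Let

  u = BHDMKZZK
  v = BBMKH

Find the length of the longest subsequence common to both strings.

Let dp[i][j] be the LCS length of the first i characters of u and the first j characters of v. dp[i][j] = dp[i-1][j-1]+1 when the i-th and j-th characters match, else max(dp[i-1][j], dp[i][j-1]).
    ·  B  B  M  K  H
 ·  0  0  0  0  0  0
 B  0  1  1  1  1  1
 H  0  1  1  1  1  2
 D  0  1  1  1  1  2
 M  0  1  1  2  2  2
 K  0  1  1  2  3  3
 Z  0  1  1  2  3  3
 Z  0  1  1  2  3  3
 K  0  1  1  2  3  3
dp[8][5] = 3. One LCS (by backtracking along matches): BMK.

3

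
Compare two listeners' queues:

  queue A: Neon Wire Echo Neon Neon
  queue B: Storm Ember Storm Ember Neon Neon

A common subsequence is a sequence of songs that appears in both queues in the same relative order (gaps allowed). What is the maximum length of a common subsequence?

Taking Neon [4,5] → Neon [5,6] gives a common subsequence of length 2, and the DP table's final entry dp[5][6] is also 2, so no common subsequence is longer.

2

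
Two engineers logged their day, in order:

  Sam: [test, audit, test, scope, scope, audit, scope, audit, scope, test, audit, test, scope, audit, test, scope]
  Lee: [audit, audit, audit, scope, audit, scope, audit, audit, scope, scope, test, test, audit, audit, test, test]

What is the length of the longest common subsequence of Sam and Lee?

10

Match audit [2,3]; then scope [4,4]; then scope [5,6]; then audit [6,8]; then scope [7,9]; then scope [9,10]; then test [10,12]; then audit [11,14]; then test [12,15]; then test [15,16] — 10 tasks in the same relative order in both. The LCS DP gives dp[16][16] = 10, so this is optimal.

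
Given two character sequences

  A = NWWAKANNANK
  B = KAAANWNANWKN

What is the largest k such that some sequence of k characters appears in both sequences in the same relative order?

7

Let dp[i][j] be the LCS length of the first i characters of A and the first j characters of B. dp[i][j] = dp[i-1][j-1]+1 when the i-th and j-th characters match, else max(dp[i-1][j], dp[i][j-1]).
    ·  K  A  A  A  N  W  N  A  N  W  K  N
 ·  0  0  0  0  0  0  0  0  0  0  0  0  0
 N  0  0  0  0  0  1  1  1  1  1  1  1  1
 W  0  0  0  0  0  1  2  2  2  2  2  2  2
 W  0  0  0  0  0  1  2  2  2  2  3  3  3
 A  0  0  1  1  1  1  2  2  3  3  3  3  3
 K  0  1  1  1  1  1  2  2  3  3  3  4  4
 A  0  1  2  2  2  2  2  2  3  3  3  4  4
 N  0  1  2  2  2  3  3  3  3  4  4  4  5
 N  0  1  2  2  2  3  3  4  4  4  4  4  5
 A  0  1  2  3  3  3  3  4  5  5  5  5  5
 N  0  1  2  3  3  4  4  4  5  6  6  6  6
 K  0  1  2  3  3  4  4  4  5  6  6  7  7
dp[11][12] = 7. One LCS (by backtracking along matches): AANNANK.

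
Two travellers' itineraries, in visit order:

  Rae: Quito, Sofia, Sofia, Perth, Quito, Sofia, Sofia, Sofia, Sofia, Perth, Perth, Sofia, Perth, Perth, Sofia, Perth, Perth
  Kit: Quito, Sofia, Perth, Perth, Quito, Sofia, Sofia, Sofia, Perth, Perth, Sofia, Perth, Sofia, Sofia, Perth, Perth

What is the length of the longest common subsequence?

14

Taking Quito [1,1]; then Sofia [2,2]; then Perth [4,4]; then Quito [5,5]; then Sofia [7,6]; then Sofia [8,7]; then Sofia [9,8]; then Perth [10,9]; then Perth [11,10]; then Sofia [12,11]; then Perth [13,12]; then Sofia [15,14]; then Perth [16,15]; then Perth [17,16] gives a common subsequence of length 14, and the DP table's final entry dp[17][16] is also 14, so no common subsequence is longer.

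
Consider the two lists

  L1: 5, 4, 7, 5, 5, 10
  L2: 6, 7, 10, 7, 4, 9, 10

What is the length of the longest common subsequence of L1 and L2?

Let dp[i][j] be the LCS length of the first i values of L1 and the first j values of L2. dp[i][j] = dp[i-1][j-1]+1 when the i-th and j-th values match, else max(dp[i-1][j], dp[i][j-1]).
    ·  6  7 10  7  4  9 10
 ·  0  0  0  0  0  0  0  0
 5  0  0  0  0  0  0  0  0
 4  0  0  0  0  0  1  1  1
 7  0  0  1  1  1  1  1  1
 5  0  0  1  1  1  1  1  1
 5  0  0  1  1  1  1  1  1
10  0  0  1  2  2  2  2  2
dp[6][7] = 2. One LCS (by backtracking along matches): 4, 10.

2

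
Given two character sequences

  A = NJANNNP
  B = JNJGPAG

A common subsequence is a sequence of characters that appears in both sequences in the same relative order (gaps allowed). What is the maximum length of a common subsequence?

Let dp[i][j] be the LCS length of the first i characters of A and the first j characters of B. dp[i][j] = dp[i-1][j-1]+1 when the i-th and j-th characters match, else max(dp[i-1][j], dp[i][j-1]).
    ·  J  N  J  G  P  A  G
 ·  0  0  0  0  0  0  0  0
 N  0  0  1  1  1  1  1  1
 J  0  1  1  2  2  2  2  2
 A  0  1  1  2  2  2  3  3
 N  0  1  2  2  2  2  3  3
 N  0  1  2  2  2  2  3  3
 N  0  1  2  2  2  2  3  3
 P  0  1  2  2  2  3  3  3
dp[7][7] = 3. One LCS (by backtracking along matches): NJA.

3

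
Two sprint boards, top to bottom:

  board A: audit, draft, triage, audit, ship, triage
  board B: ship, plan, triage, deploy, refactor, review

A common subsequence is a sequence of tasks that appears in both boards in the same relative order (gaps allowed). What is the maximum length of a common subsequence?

Taking ship [5,1]; then triage [6,3] gives a common subsequence of length 2, and the DP table's final entry dp[6][6] is also 2, so no common subsequence is longer.

2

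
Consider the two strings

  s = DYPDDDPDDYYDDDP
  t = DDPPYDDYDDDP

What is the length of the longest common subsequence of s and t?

Pick D (s #1, t #2) → P (s #3, t #3) → P (s #7, t #4) → D (s #8, t #6) → D (s #9, t #7) → Y (s #11, t #8) → D (s #12, t #9) → D (s #13, t #10) → D (s #14, t #11) → P (s #15, t #12); all 10 characters appear in both, in order. dp[15][12] = 10 confirms this is the maximum.

10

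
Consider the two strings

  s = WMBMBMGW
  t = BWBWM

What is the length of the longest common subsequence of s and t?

Match W (s #1, t #2); then B (s #3, t #3); then M (s #6, t #5) — 3 characters in the same relative order in both. dp[8][5] = 3 confirms this is the maximum.

3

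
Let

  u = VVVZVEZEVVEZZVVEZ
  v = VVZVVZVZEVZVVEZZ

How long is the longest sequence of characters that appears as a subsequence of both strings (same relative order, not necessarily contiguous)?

13

Pick V [1,2]; then V [2,4]; then V [3,5]; then Z [4,6]; then V [5,7]; then Z [7,8]; then E [8,9]; then V [10,10]; then Z [13,11]; then V [14,12]; then V [15,13]; then E [16,14]; then Z [17,16]; all 13 characters appear in both, in order. Since dp[17][16] = 13, nothing longer is possible.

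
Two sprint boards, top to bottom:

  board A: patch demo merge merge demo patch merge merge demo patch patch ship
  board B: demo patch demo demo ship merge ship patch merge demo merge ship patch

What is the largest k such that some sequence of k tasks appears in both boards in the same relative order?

7

One common subsequence of length 7: patch at board A[1]=board B[2], then demo at board A[2]=board B[4], then merge at board A[3]=board B[6], then merge at board A[4]=board B[9], then demo at board A[5]=board B[10], then merge at board A[7]=board B[11], then patch at board A[11]=board B[13]. The LCS DP gives dp[12][13] = 7, so this is optimal.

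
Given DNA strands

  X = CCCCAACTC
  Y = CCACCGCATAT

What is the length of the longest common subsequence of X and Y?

7

Taking C (X #1, Y #2), then C (X #2, Y #4), then C (X #3, Y #5), then C (X #4, Y #7), then A (X #5, Y #8), then A (X #6, Y #10), then T (X #8, Y #11) gives a common subsequence of length 7. dp[9][11] = 7 confirms this is the maximum.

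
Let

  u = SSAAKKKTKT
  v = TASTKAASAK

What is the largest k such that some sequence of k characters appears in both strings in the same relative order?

Match S (u #1, v #3); then S (u #2, v #8); then A (u #4, v #9); then K (u #9, v #10) — 4 characters in the same relative order in both. Since dp[10][10] = 4, nothing longer is possible.

4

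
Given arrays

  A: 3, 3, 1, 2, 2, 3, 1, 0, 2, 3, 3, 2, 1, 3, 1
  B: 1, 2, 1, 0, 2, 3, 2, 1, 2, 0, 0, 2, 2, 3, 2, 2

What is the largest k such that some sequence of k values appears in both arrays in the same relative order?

One common subsequence of length 9: 1 at A[3]=B[1], 2 at A[4]=B[2], 2 at A[5]=B[5], 3 at A[6]=B[6], 1 at A[7]=B[8], 0 at A[8]=B[11], 2 at A[9]=B[13], 3 at A[10]=B[14], 2 at A[12]=B[16]. Since dp[15][16] = 9, nothing longer is possible.

9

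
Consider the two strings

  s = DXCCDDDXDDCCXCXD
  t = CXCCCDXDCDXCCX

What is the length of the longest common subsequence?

Pick X [2,2], C [3,4], C [4,5], D [5,6], D [6,8], D [7,10], X [8,11], C [12,12], C [14,13], X [15,14]; all 10 characters appear in both, in order, and the DP table's final entry dp[16][14] is also 10, so no common subsequence is longer.

10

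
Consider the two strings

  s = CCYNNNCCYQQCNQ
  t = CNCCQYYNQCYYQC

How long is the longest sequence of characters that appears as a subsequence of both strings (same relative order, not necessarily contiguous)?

8

Pick C [1,3] → C [2,4] → Y [3,7] → N [4,8] → C [7,10] → Y [9,12] → Q [11,13] → C [12,14]; all 8 characters appear in both, in order. The LCS DP gives dp[14][14] = 8, so this is optimal.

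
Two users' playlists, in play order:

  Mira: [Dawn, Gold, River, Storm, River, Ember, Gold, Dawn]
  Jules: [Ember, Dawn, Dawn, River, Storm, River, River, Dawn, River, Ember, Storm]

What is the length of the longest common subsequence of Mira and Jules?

Match Dawn at Mira[1]=Jules[3]; then River at Mira[3]=Jules[4]; then Storm at Mira[4]=Jules[5]; then River at Mira[5]=Jules[9]; then Ember at Mira[6]=Jules[10] — 5 songs in the same relative order in both. dp[8][11] = 5 confirms this is the maximum.

5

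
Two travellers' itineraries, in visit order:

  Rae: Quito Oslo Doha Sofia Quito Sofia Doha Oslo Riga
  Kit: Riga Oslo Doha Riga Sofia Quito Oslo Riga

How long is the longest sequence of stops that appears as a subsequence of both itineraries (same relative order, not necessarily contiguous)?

6

Taking Oslo [2,2], Doha [3,3], Sofia [4,5], Quito [5,6], Oslo [8,7], Riga [9,8] gives a common subsequence of length 6. Since dp[9][8] = 6, nothing longer is possible.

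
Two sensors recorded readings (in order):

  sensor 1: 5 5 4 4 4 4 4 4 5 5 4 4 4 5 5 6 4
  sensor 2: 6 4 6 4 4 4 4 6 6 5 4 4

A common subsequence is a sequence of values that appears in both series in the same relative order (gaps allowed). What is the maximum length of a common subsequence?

Taking 4 at sensor 1[3]=sensor 2[2], then 4 at sensor 1[4]=sensor 2[4], then 4 at sensor 1[5]=sensor 2[5], then 4 at sensor 1[6]=sensor 2[6], then 4 at sensor 1[7]=sensor 2[7], then 5 at sensor 1[10]=sensor 2[10], then 4 at sensor 1[13]=sensor 2[11], then 4 at sensor 1[17]=sensor 2[12] gives a common subsequence of length 8, and the DP table's final entry dp[17][12] is also 8, so no common subsequence is longer.

8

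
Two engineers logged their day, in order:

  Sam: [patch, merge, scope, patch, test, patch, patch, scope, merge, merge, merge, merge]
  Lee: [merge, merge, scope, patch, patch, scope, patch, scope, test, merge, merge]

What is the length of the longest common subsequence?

8

One common subsequence of length 8: merge (Sam #2, Lee #2) → scope (Sam #3, Lee #3) → patch (Sam #4, Lee #4) → patch (Sam #6, Lee #5) → patch (Sam #7, Lee #7) → scope (Sam #8, Lee #8) → merge (Sam #11, Lee #10) → merge (Sam #12, Lee #11). dp[12][11] = 8 confirms this is the maximum.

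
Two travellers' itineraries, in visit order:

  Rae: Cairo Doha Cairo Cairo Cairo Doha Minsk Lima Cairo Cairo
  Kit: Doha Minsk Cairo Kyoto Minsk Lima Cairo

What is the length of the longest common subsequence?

5

Match Doha at Rae[2]=Kit[1]; then Cairo at Rae[3]=Kit[3]; then Minsk at Rae[7]=Kit[5]; then Lima at Rae[8]=Kit[6]; then Cairo at Rae[10]=Kit[7] — 5 stops in the same relative order in both, and the DP table's final entry dp[10][7] is also 5, so no common subsequence is longer.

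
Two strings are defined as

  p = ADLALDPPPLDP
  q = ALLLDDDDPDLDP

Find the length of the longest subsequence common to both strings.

Match A at p[1]=q[1] → L at p[3]=q[3] → L at p[5]=q[4] → D at p[6]=q[8] → P at p[7]=q[9] → L at p[10]=q[11] → D at p[11]=q[12] → P at p[12]=q[13] — 8 characters in the same relative order in both, and the DP table's final entry dp[12][13] is also 8, so no common subsequence is longer.

8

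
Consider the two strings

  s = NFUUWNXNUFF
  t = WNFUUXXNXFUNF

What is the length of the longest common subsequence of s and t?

Match N [1,2]; then F [2,3]; then U [3,4]; then U [4,5]; then N [6,8]; then X [7,9]; then N [8,12]; then F [11,13] — 8 characters in the same relative order in both. Since dp[11][13] = 8, nothing longer is possible.

8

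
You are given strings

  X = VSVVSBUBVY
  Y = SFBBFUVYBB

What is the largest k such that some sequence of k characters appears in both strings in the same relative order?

Let dp[i][j] be the LCS length of the first i characters of X and the first j characters of Y. dp[i][j] = dp[i-1][j-1]+1 when the i-th and j-th characters match, else max(dp[i-1][j], dp[i][j-1]).
    ·  S  F  B  B  F  U  V  Y  B  B
 ·  0  0  0  0  0  0  0  0  0  0  0
 V  0  0  0  0  0  0  0  1  1  1  1
 S  0  1  1  1  1  1  1  1  1  1  1
 V  0  1  1  1  1  1  1  2  2  2  2
 V  0  1  1  1  1  1  1  2  2  2  2
 S  0  1  1  1  1  1  1  2  2  2  2
 B  0  1  1  2  2  2  2  2  2  3  3
 U  0  1  1  2  2  2  3  3  3  3  3
 B  0  1  1  2  3  3  3  3  3  4  4
 V  0  1  1  2  3  3  3  4  4  4  4
 Y  0  1  1  2  3  3  3  4  5  5  5
dp[10][10] = 5. One LCS (by backtracking along matches): SBUVY.

5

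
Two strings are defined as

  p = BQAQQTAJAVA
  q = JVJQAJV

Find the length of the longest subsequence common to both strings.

Match Q (p #5, q #4) → A (p #7, q #5) → J (p #8, q #6) → V (p #10, q #7) — 4 characters in the same relative order in both. dp[11][7] = 4 confirms this is the maximum.

4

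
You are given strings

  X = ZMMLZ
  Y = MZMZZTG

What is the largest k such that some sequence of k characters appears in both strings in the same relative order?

3

One common subsequence of length 3: Z (X #1, Y #2), then M (X #2, Y #3), then Z (X #5, Y #5), and the DP table's final entry dp[5][7] is also 3, so no common subsequence is longer.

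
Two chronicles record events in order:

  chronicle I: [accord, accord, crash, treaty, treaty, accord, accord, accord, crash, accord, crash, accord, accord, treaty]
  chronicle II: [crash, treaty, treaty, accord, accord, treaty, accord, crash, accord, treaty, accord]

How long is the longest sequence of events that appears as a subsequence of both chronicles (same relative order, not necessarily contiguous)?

Taking crash at chronicle I[3]=chronicle II[1]; then treaty at chronicle I[4]=chronicle II[2]; then treaty at chronicle I[5]=chronicle II[3]; then accord at chronicle I[6]=chronicle II[4]; then accord at chronicle I[7]=chronicle II[5]; then accord at chronicle I[8]=chronicle II[7]; then crash at chronicle I[9]=chronicle II[8]; then accord at chronicle I[10]=chronicle II[9]; then accord at chronicle I[13]=chronicle II[11] gives a common subsequence of length 9. The LCS DP gives dp[14][11] = 9, so this is optimal.

9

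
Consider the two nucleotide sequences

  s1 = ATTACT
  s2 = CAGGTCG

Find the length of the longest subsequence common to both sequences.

Let dp[i][j] be the LCS length of the first i bases of s1 and the first j bases of s2. dp[i][j] = dp[i-1][j-1]+1 when the i-th and j-th bases match, else max(dp[i-1][j], dp[i][j-1]).
    ·  C  A  G  G  T  C  G
 ·  0  0  0  0  0  0  0  0
 A  0  0  1  1  1  1  1  1
 T  0  0  1  1  1  2  2  2
 T  0  0  1  1  1  2  2  2
 A  0  0  1  1  1  2  2  2
 C  0  1  1  1  1  2  3  3
 T  0  1  1  1  1  2  3  3
dp[6][7] = 3. One LCS (by backtracking along matches): ATC.

3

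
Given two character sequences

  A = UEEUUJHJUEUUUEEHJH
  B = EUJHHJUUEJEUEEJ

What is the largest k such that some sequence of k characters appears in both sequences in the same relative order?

Taking E at A[3]=B[1] → U at A[5]=B[2] → J at A[6]=B[3] → H at A[7]=B[5] → J at A[8]=B[6] → U at A[9]=B[8] → E at A[10]=B[11] → U at A[13]=B[12] → E at A[14]=B[13] → E at A[15]=B[14] → J at A[17]=B[15] gives a common subsequence of length 11, and the DP table's final entry dp[18][15] is also 11, so no common subsequence is longer.

11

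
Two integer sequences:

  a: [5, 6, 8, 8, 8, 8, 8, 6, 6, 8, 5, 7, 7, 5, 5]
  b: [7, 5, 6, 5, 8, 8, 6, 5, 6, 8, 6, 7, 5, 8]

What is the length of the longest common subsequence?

Pick 5 [1,2]; then 6 [2,3]; then 8 [6,5]; then 8 [7,6]; then 6 [8,7]; then 6 [9,9]; then 8 [10,10]; then 7 [13,12]; then 5 [14,13]; all 9 values appear in both, in order, and the DP table's final entry dp[15][14] is also 9, so no common subsequence is longer.

9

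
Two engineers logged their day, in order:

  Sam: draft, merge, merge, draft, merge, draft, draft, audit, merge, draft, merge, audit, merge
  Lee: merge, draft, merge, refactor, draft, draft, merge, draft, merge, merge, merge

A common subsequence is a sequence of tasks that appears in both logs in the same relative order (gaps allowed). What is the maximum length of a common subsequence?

9

Match merge [3,1], draft [4,2], merge [5,3], draft [6,5], draft [7,6], merge [9,7], draft [10,8], merge [11,10], merge [13,11] — 9 tasks in the same relative order in both. The LCS DP gives dp[13][11] = 9, so this is optimal.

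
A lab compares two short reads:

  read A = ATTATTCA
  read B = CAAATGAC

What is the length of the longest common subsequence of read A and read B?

Let dp[i][j] be the LCS length of the first i bases of read A and the first j bases of read B. dp[i][j] = dp[i-1][j-1]+1 when the i-th and j-th bases match, else max(dp[i-1][j], dp[i][j-1]).
    ·  C  A  A  A  T  G  A  C
 ·  0  0  0  0  0  0  0  0  0
 A  0  0  1  1  1  1  1  1  1
 T  0  0  1  1  1  2  2  2  2
 T  0  0  1  1  1  2  2  2  2
 A  0  0  1  2  2  2  2  3  3
 T  0  0  1  2  2  3  3  3  3
 T  0  0  1  2  2  3  3  3  3
 C  0  1  1  2  2  3  3  3  4
 A  0  1  2  2  3  3  3  4  4
dp[8][8] = 4. One LCS (by backtracking along matches): ATAC.

4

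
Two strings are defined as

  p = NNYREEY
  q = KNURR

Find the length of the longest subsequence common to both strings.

Let dp[i][j] be the LCS length of the first i characters of p and the first j characters of q. dp[i][j] = dp[i-1][j-1]+1 when the i-th and j-th characters match, else max(dp[i-1][j], dp[i][j-1]).
    ·  K  N  U  R  R
 ·  0  0  0  0  0  0
 N  0  0  1  1  1  1
 N  0  0  1  1  1  1
 Y  0  0  1  1  1  1
 R  0  0  1  1  2  2
 E  0  0  1  1  2  2
 E  0  0  1  1  2  2
 Y  0  0  1  1  2  2
dp[7][5] = 2. One LCS (by backtracking along matches): NR.

2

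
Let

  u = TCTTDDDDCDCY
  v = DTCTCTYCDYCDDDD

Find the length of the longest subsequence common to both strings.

9

Taking T (u #1, v #2), then C (u #2, v #3), then T (u #3, v #4), then T (u #4, v #6), then D (u #5, v #9), then D (u #6, v #12), then D (u #7, v #13), then D (u #8, v #14), then D (u #10, v #15) gives a common subsequence of length 9, and the DP table's final entry dp[12][15] is also 9, so no common subsequence is longer.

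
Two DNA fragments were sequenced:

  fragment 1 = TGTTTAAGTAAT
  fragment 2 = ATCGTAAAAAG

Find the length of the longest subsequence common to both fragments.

Match T (fragment 1 #1, fragment 2 #2); then G (fragment 1 #2, fragment 2 #4); then T (fragment 1 #3, fragment 2 #5); then A (fragment 1 #6, fragment 2 #7); then A (fragment 1 #7, fragment 2 #8); then A (fragment 1 #10, fragment 2 #9); then A (fragment 1 #11, fragment 2 #10) — 7 bases in the same relative order in both. Since dp[12][11] = 7, nothing longer is possible.

7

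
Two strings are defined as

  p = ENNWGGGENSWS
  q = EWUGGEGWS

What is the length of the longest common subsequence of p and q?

Pick E [1,1]; then W [4,2]; then G [5,4]; then G [6,5]; then G [7,7]; then W [11,8]; then S [12,9]; all 7 characters appear in both, in order. The LCS DP gives dp[12][9] = 7, so this is optimal.

7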